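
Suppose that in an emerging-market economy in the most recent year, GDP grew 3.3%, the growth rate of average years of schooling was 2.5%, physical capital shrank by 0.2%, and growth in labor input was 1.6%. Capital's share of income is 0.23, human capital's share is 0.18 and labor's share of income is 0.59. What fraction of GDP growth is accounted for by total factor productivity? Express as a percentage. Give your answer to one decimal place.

59.2%

Labor's share = 1 − 0.23 − 0.18 = 0.59.
Physical capital: 0.23 × (-0.2) = -0.046 pp.
Average years of schooling: 0.18 × 2.5 = 0.45 pp.
Labor input: 0.59 × 1.6 = 0.944 pp.
TFP growth = 3.3 − 1.348 = 1.952%.
TFP share of growth = 1.952 / 3.3 × 100 = 59.152%.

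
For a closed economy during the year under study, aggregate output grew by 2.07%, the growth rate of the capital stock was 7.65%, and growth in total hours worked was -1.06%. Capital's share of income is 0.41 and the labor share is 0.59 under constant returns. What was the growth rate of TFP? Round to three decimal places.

-0.441%

Labor's share = 1 − 0.41 = 0.59.
The capital stock: 0.41 × 7.65 = 3.1365 pp.
Total hours worked: 0.59 × (-1.06) = -0.6254 pp.
TFP growth = 2.07 − 2.5111 = -0.4411%.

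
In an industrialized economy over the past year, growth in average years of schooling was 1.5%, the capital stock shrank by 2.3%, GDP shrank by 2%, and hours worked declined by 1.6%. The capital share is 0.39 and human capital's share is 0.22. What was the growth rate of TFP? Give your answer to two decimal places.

Labor's share = 1 − 0.39 − 0.22 = 0.39.
The capital stock: 0.39 × (-2.3) = -0.897 pp.
Average years of schooling: 0.22 × 1.5 = 0.33 pp.
Hours worked: 0.39 × (-1.6) = -0.624 pp.
TFP growth = -2 + 1.191 = -0.809%.

-0.81%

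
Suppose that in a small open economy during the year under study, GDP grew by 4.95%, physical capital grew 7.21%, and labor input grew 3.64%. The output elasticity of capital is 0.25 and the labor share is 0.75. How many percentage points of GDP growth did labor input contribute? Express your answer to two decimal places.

2.73 pp

Labor's share = 1 − 0.25 = 0.75.
Contribution = share × growth = 0.75 × 3.64 = 2.73 pp.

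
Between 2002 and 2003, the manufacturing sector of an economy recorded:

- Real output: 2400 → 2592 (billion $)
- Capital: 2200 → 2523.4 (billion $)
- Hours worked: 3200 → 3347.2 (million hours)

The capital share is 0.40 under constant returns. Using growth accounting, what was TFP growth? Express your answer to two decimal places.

Real output growth = (2592 − 2400) / 2400 = 8%.
Capital growth = (2523.4 − 2200) / 2200 = 14.7%.
Hours worked growth = (3347.2 − 3200) / 3200 = 4.6%.
Labor's share = 1 − 0.4 = 0.6.
Capital: 0.4 × 14.7 = 5.88 pp.
Hours worked: 0.6 × 4.6 = 2.76 pp.
TFP growth = 8 − 8.64 = -0.64%.

-0.64%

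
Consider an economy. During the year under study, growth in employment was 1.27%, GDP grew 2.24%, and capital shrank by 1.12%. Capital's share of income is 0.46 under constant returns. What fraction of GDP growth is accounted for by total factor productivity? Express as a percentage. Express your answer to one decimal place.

Labor's share = 1 − 0.46 = 0.54.
Capital: 0.46 × (-1.12) = -0.5152 pp.
Employment: 0.54 × 1.27 = 0.6858 pp.
TFP growth = 2.24 − 0.1706 = 2.0694%.
TFP share of growth = 2.0694 / 2.24 × 100 = 92.384%.

92.4%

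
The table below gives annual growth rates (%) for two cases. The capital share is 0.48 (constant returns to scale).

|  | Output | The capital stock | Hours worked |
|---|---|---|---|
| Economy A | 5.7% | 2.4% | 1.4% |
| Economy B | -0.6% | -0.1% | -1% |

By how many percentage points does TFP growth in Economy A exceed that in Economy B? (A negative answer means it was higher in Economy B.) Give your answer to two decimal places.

3.85 percentage points

Labor's share = 1 − 0.48 = 0.52.
Economy A: TFP = 5.7 − 1.152 − 0.728 = 3.82%.
Economy B: TFP = -0.6 + 0.048 + 0.52 = -0.032%.
Difference = 3.82 − (-0.032) = 3.852 pp.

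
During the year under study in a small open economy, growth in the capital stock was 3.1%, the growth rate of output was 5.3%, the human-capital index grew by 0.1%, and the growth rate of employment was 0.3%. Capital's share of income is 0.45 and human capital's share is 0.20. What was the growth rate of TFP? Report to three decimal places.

3.780%

Labor's share = 1 − 0.45 − 0.2 = 0.35.
The capital stock: 0.45 × 3.1 = 1.395 pp.
The human-capital index: 0.2 × 0.1 = 0.02 pp.
Employment: 0.35 × 0.3 = 0.105 pp.
TFP growth = 5.3 − 1.52 = 3.78%.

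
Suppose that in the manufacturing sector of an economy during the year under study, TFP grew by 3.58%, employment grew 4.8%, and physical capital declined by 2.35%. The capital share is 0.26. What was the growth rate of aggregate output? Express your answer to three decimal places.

Labor's share = 1 − 0.26 = 0.74.
Physical capital: 0.26 × (-2.35) = -0.611 pp.
Employment: 0.74 × 4.8 = 3.552 pp.
Output growth = 3.58 + 2.941 = 6.521%.

6.521%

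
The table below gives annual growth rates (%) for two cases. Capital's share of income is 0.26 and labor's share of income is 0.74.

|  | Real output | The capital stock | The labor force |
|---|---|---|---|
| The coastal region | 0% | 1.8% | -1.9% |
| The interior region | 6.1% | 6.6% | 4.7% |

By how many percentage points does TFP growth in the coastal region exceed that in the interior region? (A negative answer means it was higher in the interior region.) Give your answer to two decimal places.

Labor's share = 1 − 0.26 = 0.74.
The coastal region: TFP = 0 − 0.468 + 1.406 = 0.938%.
The interior region: TFP = 6.1 − 1.716 − 3.478 = 0.906%.
Difference = 0.938 − (0.906) = 0.032 pp.

0.03 percentage points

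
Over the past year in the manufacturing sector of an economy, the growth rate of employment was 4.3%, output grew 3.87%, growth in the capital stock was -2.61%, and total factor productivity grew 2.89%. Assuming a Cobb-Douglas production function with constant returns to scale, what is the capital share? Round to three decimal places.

The capital share is 0.480.

gY = gA + α·gK + (1−α)·gL, so gY − gA − gL = α(gK − gL).
3.87 − 2.89 − 4.3 = α × (-2.61 − 4.3).
-3.32 = -6.91 α, so α = 0.48046.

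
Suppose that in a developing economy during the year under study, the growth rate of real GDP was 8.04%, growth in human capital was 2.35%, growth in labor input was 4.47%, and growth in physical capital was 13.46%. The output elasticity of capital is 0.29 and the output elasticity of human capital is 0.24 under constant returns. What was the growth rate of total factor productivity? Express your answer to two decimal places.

1.47%

Labor's share = 1 − 0.29 − 0.24 = 0.47.
Physical capital: 0.29 × 13.46 = 3.9034 pp.
Human capital: 0.24 × 2.35 = 0.564 pp.
Labor input: 0.47 × 4.47 = 2.1009 pp.
TFP growth = 8.04 − 6.5683 = 1.4717%.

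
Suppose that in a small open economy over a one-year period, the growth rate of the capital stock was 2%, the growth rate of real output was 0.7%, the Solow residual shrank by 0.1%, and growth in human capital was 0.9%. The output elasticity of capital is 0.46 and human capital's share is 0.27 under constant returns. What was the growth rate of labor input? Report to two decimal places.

Labor's share = 1 − 0.46 − 0.27 = 0.27.
gY = gA + 0.46×2 + 0.27×0.9 + 0.27×g.
0.27×g = 0.7 + 0.1 − 1.163 = -0.363.
g = -0.363 / 0.27 = -1.3444%.

-1.34%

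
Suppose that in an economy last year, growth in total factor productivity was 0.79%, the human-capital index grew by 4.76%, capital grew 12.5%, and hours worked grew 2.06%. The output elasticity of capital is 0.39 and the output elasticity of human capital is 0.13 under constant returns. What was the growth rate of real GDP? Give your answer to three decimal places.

Labor's share = 1 − 0.39 − 0.13 = 0.48.
Capital: 0.39 × 12.5 = 4.875 pp.
The human-capital index: 0.13 × 4.76 = 0.6188 pp.
Hours worked: 0.48 × 2.06 = 0.9888 pp.
Output growth = 0.79 + 6.4826 = 7.2726%.

7.273%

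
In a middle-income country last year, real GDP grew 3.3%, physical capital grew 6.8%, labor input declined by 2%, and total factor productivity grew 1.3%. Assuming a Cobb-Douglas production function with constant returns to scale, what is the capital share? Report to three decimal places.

0.455

gY = gA + α·gK + (1−α)·gL, so gY − gA − gL = α(gK − gL).
3.3 − 1.3 + 2 = α × (6.8 − (-2)).
4 = 8.8 α, so α = 0.45455.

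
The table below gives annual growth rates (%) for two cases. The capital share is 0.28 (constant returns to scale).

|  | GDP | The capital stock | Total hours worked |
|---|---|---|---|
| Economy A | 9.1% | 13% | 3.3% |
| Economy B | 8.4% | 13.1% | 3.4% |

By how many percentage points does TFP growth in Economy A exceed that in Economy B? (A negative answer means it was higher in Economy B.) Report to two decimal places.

0.80 percentage points

Labor's share = 1 − 0.28 = 0.72.
Economy A: TFP = 9.1 − 3.64 − 2.376 = 3.084%.
Economy B: TFP = 8.4 − 3.668 − 2.448 = 2.284%.
Difference = 3.084 − (2.284) = 0.8 pp.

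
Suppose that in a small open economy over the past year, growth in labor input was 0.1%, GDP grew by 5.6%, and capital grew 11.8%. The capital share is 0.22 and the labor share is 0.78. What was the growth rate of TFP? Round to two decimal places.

2.93%

Labor's share = 1 − 0.22 = 0.78.
Capital: 0.22 × 11.8 = 2.596 pp.
Labor input: 0.78 × 0.1 = 0.078 pp.
TFP growth = 5.6 − 2.674 = 2.926%.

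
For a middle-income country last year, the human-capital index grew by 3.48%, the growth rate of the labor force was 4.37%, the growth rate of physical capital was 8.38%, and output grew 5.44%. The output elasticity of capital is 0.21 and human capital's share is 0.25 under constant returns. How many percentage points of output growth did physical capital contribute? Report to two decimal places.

Contribution = share × growth = 0.21 × 8.38 = 1.7598 pp.

1.76 pp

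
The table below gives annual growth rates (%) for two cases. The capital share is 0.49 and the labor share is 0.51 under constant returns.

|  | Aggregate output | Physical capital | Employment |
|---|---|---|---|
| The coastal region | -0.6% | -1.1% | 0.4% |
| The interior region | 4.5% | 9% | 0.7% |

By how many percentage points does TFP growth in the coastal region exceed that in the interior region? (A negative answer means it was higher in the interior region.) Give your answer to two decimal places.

Labor's share = 1 − 0.49 = 0.51.
The coastal region: TFP = -0.6 + 0.539 − 0.204 = -0.265%.
The interior region: TFP = 4.5 − 4.41 − 0.357 = -0.267%.
Difference = -0.265 − (-0.267) = 0.002 pp.

0.00 percentage points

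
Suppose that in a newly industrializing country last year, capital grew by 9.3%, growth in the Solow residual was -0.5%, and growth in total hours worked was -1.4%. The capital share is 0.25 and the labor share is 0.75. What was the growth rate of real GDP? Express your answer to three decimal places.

Real GDP growth was 0.775%.

Labor's share = 1 − 0.25 = 0.75.
Capital: 0.25 × 9.3 = 2.325 pp.
Total hours worked: 0.75 × (-1.4) = -1.05 pp.
Output growth = -0.5 + 1.275 = 0.775%.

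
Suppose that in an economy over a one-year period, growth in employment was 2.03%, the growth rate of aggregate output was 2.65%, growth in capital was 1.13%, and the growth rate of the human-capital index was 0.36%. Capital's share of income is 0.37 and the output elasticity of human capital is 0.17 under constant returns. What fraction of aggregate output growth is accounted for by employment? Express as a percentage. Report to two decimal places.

35.24%

Labor's share = 1 − 0.37 − 0.17 = 0.46.
Employment contributed 0.46 × 2.03 = 0.9338 pp.
Share of growth = 0.9338 / 2.65 × 100 = 35.2377%.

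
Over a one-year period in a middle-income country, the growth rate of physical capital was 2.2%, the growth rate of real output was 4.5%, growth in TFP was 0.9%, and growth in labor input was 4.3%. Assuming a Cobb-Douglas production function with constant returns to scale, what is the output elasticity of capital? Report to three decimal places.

gY = gA + α·gK + (1−α)·gL, so gY − gA − gL = α(gK − gL).
4.5 − 0.9 − 4.3 = α × (2.2 − 4.3).
-0.7 = -2.1 α, so α = 0.33333.

α = 0.333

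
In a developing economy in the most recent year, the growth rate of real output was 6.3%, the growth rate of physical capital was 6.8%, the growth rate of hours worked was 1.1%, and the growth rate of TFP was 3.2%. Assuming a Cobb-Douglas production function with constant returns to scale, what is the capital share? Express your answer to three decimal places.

gY = gA + α·gK + (1−α)·gL, so gY − gA − gL = α(gK − gL).
6.3 − 3.2 − 1.1 = α × (6.8 − 1.1).
2 = 5.7 α, so α = 0.35088.

0.351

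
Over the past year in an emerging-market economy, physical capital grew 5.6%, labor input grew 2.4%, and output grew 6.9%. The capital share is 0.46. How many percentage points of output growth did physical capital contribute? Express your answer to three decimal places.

Contribution = share × growth = 0.46 × 5.6 = 2.576 pp.

2.576 percentage points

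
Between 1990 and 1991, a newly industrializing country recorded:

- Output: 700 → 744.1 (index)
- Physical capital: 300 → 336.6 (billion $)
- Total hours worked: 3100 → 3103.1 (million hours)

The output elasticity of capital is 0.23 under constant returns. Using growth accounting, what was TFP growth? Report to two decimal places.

Output growth = (744.1 − 700) / 700 = 6.3%.
Physical capital growth = (336.6 − 300) / 300 = 12.2%.
Total hours worked growth = (3103.1 − 3100) / 3100 = 0.1%.
Labor's share = 1 − 0.23 = 0.77.
Physical capital: 0.23 × 12.2 = 2.806 pp.
Total hours worked: 0.77 × 0.1 = 0.077 pp.
TFP growth = 6.3 − 2.883 = 3.417%.

3.42%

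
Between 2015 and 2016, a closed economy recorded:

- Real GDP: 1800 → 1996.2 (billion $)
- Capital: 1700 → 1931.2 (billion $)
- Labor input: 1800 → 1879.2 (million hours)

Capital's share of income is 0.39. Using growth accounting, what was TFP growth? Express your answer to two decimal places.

TFP grew 2.91%.

Real GDP growth = (1996.2 − 1800) / 1800 = 10.9%.
Capital growth = (1931.2 − 1700) / 1700 = 13.6%.
Labor input growth = (1879.2 − 1800) / 1800 = 4.4%.
Labor's share = 1 − 0.39 = 0.61.
Capital: 0.39 × 13.6 = 5.304 pp.
Labor input: 0.61 × 4.4 = 2.684 pp.
TFP growth = 10.9 − 7.988 = 2.912%.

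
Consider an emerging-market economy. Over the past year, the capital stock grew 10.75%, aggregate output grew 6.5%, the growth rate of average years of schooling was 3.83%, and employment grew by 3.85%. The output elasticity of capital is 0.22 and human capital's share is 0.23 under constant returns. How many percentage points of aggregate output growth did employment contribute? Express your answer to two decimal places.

2.12 percentage points

Labor's share = 1 − 0.22 − 0.23 = 0.55.
Contribution = share × growth = 0.55 × 3.85 = 2.1175 pp.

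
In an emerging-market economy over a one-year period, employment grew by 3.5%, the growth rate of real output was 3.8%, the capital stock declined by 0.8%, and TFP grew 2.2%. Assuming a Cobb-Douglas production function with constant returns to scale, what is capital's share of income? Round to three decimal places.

α = 0.442

gY = gA + α·gK + (1−α)·gL, so gY − gA − gL = α(gK − gL).
3.8 − 2.2 − 3.5 = α × (-0.8 − 3.5).
-1.9 = -4.3 α, so α = 0.44186.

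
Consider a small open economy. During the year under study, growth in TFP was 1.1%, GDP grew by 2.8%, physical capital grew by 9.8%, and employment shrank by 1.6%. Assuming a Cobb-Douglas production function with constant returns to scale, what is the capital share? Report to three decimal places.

gY = gA + α·gK + (1−α)·gL, so gY − gA − gL = α(gK − gL).
2.8 − 1.1 + 1.6 = α × (9.8 − (-1.6)).
3.3 = 11.4 α, so α = 0.28947.

α = 0.289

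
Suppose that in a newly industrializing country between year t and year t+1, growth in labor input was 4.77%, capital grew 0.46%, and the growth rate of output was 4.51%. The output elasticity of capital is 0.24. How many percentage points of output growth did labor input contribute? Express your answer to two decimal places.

Labor's share = 1 − 0.24 = 0.76.
Contribution = share × growth = 0.76 × 4.77 = 3.6252 pp.

3.63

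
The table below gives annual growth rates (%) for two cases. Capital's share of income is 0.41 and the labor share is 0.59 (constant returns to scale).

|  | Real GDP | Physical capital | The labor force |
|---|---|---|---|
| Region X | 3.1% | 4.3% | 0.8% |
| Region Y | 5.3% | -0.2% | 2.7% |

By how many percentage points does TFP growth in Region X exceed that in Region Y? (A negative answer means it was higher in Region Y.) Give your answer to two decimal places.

Labor's share = 1 − 0.41 = 0.59.
Region X: TFP = 3.1 − 1.763 − 0.472 = 0.865%.
Region Y: TFP = 5.3 + 0.082 − 1.593 = 3.789%.
Difference = 0.865 − (3.789) = -2.924 pp.

-2.92 percentage points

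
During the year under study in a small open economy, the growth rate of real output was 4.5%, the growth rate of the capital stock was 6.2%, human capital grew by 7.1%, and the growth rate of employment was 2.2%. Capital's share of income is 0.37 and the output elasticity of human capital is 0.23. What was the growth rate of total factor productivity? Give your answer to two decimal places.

Labor's share = 1 − 0.37 − 0.23 = 0.4.
The capital stock: 0.37 × 6.2 = 2.294 pp.
Human capital: 0.23 × 7.1 = 1.633 pp.
Employment: 0.4 × 2.2 = 0.88 pp.
TFP growth = 4.5 − 4.807 = -0.307%.

-0.31%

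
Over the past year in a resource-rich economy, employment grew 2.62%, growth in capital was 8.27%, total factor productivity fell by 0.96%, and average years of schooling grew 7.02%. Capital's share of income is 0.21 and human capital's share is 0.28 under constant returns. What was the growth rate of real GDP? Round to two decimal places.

Labor's share = 1 − 0.21 − 0.28 = 0.51.
Capital: 0.21 × 8.27 = 1.7367 pp.
Average years of schooling: 0.28 × 7.02 = 1.9656 pp.
Employment: 0.51 × 2.62 = 1.3362 pp.
Output growth = -0.96 + 5.0385 = 4.0785%.

4.08%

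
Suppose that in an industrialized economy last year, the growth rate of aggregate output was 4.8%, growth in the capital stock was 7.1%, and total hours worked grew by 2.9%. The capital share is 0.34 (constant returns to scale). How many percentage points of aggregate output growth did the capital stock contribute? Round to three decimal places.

Contribution = share × growth = 0.34 × 7.1 = 2.414 pp.

2.414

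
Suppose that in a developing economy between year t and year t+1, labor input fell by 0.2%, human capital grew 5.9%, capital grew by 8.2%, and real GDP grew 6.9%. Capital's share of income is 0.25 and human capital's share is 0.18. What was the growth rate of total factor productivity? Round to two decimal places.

Labor's share = 1 − 0.25 − 0.18 = 0.57.
Capital: 0.25 × 8.2 = 2.05 pp.
Human capital: 0.18 × 5.9 = 1.062 pp.
Labor input: 0.57 × (-0.2) = -0.114 pp.
TFP growth = 6.9 − 2.998 = 3.902%.

3.90%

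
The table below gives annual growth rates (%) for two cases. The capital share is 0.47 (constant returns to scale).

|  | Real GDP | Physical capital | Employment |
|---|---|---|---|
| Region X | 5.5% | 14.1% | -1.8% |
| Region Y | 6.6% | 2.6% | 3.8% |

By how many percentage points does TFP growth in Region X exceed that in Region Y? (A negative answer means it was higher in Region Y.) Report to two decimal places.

Labor's share = 1 − 0.47 = 0.53.
Region X: TFP = 5.5 − 6.627 + 0.954 = -0.173%.
Region Y: TFP = 6.6 − 1.222 − 2.014 = 3.364%.
Difference = -0.173 − (3.364) = -3.537 pp.

-3.54 percentage points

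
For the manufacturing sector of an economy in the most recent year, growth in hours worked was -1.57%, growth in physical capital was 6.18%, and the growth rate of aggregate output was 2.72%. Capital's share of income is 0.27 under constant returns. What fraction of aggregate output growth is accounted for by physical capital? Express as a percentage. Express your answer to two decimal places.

Physical capital accounted for 61.35% of growth.

Physical capital contributed 0.27 × 6.18 = 1.6686 pp.
Share of growth = 1.6686 / 2.72 × 100 = 61.3456%.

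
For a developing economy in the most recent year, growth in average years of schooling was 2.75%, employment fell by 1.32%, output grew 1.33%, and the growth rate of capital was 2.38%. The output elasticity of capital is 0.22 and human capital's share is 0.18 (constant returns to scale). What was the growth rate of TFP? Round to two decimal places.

Labor's share = 1 − 0.22 − 0.18 = 0.6.
Capital: 0.22 × 2.38 = 0.5236 pp.
Average years of schooling: 0.18 × 2.75 = 0.495 pp.
Employment: 0.6 × (-1.32) = -0.792 pp.
TFP growth = 1.33 − 0.2266 = 1.1034%.

1.10%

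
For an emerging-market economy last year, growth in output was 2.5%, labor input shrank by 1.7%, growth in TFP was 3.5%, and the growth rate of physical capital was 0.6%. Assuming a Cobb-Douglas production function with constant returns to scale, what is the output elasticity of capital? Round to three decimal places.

gY = gA + α·gK + (1−α)·gL, so gY − gA − gL = α(gK − gL).
2.5 − 3.5 + 1.7 = α × (0.6 − (-1.7)).
0.7 = 2.3 α, so α = 0.30435.

α = 0.304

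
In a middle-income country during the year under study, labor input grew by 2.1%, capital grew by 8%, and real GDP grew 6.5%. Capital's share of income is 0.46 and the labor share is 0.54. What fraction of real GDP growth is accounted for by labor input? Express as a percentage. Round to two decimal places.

Labor input accounted for 17.45% of growth.

Labor's share = 1 − 0.46 = 0.54.
Labor input contributed 0.54 × 2.1 = 1.134 pp.
Share of growth = 1.134 / 6.5 × 100 = 17.4462%.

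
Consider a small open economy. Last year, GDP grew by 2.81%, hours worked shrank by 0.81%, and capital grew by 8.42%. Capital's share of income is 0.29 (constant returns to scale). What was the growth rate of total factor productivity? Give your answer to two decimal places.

Total factor productivity grew 0.94%.

Labor's share = 1 − 0.29 = 0.71.
Capital: 0.29 × 8.42 = 2.4418 pp.
Hours worked: 0.71 × (-0.81) = -0.5751 pp.
TFP growth = 2.81 − 1.8667 = 0.9433%.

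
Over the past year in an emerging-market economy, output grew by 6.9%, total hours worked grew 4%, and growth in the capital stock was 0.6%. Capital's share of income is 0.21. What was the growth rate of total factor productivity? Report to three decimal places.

Labor's share = 1 − 0.21 = 0.79.
The capital stock: 0.21 × 0.6 = 0.126 pp.
Total hours worked: 0.79 × 4 = 3.16 pp.
TFP growth = 6.9 − 3.286 = 3.614%.

Total factor productivity growth was 3.614%.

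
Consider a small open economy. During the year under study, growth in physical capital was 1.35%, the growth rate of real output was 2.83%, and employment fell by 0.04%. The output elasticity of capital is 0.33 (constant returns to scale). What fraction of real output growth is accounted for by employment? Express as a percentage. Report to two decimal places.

Labor's share = 1 − 0.33 = 0.67.
Employment contributed 0.67 × (-0.04) = -0.0268 pp.
Share of growth = -0.0268 / 2.83 × 100 = -0.947%.

Employment accounted for -0.95% of growth.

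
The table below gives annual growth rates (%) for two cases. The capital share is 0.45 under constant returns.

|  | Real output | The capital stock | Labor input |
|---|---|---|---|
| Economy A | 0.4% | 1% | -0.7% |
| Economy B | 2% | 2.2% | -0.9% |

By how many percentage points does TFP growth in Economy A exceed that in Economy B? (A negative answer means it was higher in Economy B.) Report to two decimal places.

Labor's share = 1 − 0.45 = 0.55.
Economy A: TFP = 0.4 − 0.45 + 0.385 = 0.335%.
Economy B: TFP = 2 − 0.99 + 0.495 = 1.505%.
Difference = 0.335 − (1.505) = -1.17 pp.

-1.17 percentage points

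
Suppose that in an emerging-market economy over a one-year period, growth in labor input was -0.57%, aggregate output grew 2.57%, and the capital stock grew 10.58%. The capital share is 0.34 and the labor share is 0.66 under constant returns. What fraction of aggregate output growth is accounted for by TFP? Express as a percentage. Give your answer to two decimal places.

-25.33%

Labor's share = 1 − 0.34 = 0.66.
The capital stock: 0.34 × 10.58 = 3.5972 pp.
Labor input: 0.66 × (-0.57) = -0.3762 pp.
TFP growth = 2.57 − 3.221 = -0.651%.
TFP share of growth = -0.651 / 2.57 × 100 = -25.3307%.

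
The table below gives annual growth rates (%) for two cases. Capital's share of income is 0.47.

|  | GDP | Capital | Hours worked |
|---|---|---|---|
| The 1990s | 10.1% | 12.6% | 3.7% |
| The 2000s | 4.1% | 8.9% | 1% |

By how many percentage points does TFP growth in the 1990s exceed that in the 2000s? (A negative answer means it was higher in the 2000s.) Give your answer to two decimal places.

Labor's share = 1 − 0.47 = 0.53.
The 1990s: TFP = 10.1 − 5.922 − 1.961 = 2.217%.
The 2000s: TFP = 4.1 − 4.183 − 0.53 = -0.613%.
Difference = 2.217 − (-0.613) = 2.83 pp.

2.83 percentage points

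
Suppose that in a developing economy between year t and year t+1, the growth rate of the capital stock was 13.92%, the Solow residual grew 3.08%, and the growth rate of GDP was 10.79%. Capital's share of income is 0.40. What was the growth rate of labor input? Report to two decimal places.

Labor's share = 1 − 0.4 = 0.6.
gY = gA + 0.4×13.92 + 0.6×g.
0.6×g = 10.79 − 3.08 − 5.568 = 2.142.
g = 2.142 / 0.6 = 3.57%.

Labor input grew 3.57%.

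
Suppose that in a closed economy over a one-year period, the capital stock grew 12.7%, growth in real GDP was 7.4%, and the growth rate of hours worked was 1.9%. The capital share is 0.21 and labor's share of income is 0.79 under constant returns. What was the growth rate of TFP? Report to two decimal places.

Labor's share = 1 − 0.21 = 0.79.
The capital stock: 0.21 × 12.7 = 2.667 pp.
Hours worked: 0.79 × 1.9 = 1.501 pp.
TFP growth = 7.4 − 4.168 = 3.232%.

3.23%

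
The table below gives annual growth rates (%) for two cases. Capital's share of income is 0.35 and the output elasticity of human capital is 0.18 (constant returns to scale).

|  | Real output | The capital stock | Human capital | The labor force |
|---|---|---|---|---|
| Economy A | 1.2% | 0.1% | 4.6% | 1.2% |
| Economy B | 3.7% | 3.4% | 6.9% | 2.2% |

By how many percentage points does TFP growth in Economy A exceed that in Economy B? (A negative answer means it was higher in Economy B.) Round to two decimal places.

Labor's share = 1 − 0.35 − 0.18 = 0.47.
Economy A: TFP = 1.2 − 0.035 − 0.828 − 0.564 = -0.227%.
Economy B: TFP = 3.7 − 1.19 − 1.242 − 1.034 = 0.234%.
Difference = -0.227 − (0.234) = -0.461 pp.

-0.46 percentage points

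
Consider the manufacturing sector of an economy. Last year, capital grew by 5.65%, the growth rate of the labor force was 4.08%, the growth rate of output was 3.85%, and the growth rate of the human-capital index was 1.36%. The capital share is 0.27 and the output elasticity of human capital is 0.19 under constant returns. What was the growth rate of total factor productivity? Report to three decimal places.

-0.137%

Labor's share = 1 − 0.27 − 0.19 = 0.54.
Capital: 0.27 × 5.65 = 1.5255 pp.
The human-capital index: 0.19 × 1.36 = 0.2584 pp.
The labor force: 0.54 × 4.08 = 2.2032 pp.
TFP growth = 3.85 − 3.9871 = -0.1371%.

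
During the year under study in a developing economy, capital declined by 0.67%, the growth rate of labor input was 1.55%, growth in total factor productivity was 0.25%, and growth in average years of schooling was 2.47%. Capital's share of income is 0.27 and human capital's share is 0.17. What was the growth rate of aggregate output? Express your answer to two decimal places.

1.36%

Labor's share = 1 − 0.27 − 0.17 = 0.56.
Capital: 0.27 × (-0.67) = -0.1809 pp.
Average years of schooling: 0.17 × 2.47 = 0.4199 pp.
Labor input: 0.56 × 1.55 = 0.868 pp.
Output growth = 0.25 + 1.107 = 1.357%.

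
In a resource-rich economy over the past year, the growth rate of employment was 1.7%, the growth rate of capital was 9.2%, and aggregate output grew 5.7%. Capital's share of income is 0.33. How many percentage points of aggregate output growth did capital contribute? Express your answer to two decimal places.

3.04 pp

Contribution = share × growth = 0.33 × 9.2 = 3.036 pp.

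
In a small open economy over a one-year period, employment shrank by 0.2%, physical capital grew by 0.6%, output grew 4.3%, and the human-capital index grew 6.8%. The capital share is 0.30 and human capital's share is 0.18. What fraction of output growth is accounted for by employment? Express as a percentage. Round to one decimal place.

Labor's share = 1 − 0.3 − 0.18 = 0.52.
Employment contributed 0.52 × (-0.2) = -0.104 pp.
Share of growth = -0.104 / 4.3 × 100 = -2.419%.

Employment accounted for -2.4% of growth.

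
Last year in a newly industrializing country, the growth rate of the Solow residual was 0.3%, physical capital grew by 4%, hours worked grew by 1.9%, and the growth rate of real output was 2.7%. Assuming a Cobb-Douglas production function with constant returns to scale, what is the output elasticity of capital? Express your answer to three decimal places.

gY = gA + α·gK + (1−α)·gL, so gY − gA − gL = α(gK − gL).
2.7 − 0.3 − 1.9 = α × (4 − 1.9).
0.5 = 2.1 α, so α = 0.2381.

α = 0.238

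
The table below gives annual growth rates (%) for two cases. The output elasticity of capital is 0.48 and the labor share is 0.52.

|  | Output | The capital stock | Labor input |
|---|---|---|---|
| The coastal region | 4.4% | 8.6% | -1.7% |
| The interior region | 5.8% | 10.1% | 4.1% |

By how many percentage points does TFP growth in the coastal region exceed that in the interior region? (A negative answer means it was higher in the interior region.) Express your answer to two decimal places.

2.34 percentage points

Labor's share = 1 − 0.48 = 0.52.
The coastal region: TFP = 4.4 − 4.128 + 0.884 = 1.156%.
The interior region: TFP = 5.8 − 4.848 − 2.132 = -1.18%.
Difference = 1.156 − (-1.18) = 2.336 pp.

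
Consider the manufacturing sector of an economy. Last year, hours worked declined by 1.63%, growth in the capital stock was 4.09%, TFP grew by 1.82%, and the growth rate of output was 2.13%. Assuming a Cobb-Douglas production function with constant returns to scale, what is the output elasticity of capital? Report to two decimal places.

The output elasticity of capital is 0.34.

gY = gA + α·gK + (1−α)·gL, so gY − gA − gL = α(gK − gL).
2.13 − 1.82 + 1.63 = α × (4.09 − (-1.63)).
1.94 = 5.72 α, so α = 0.3392.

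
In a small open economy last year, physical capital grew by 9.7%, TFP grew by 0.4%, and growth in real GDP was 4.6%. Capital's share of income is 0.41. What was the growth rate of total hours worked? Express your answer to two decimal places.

Total hours worked growth was 0.38%.

Labor's share = 1 − 0.41 = 0.59.
gY = gA + 0.41×9.7 + 0.59×g.
0.59×g = 4.6 − 0.4 − 3.977 = 0.223.
g = 0.223 / 0.59 = 0.378%.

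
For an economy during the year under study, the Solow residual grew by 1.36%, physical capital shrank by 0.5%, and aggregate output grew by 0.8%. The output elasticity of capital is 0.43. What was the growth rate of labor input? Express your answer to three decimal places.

-0.605%

Labor's share = 1 − 0.43 = 0.57.
gY = gA + 0.43×(-0.5) + 0.57×g.
0.57×g = 0.8 − 1.36 + 0.215 = -0.345.
g = -0.345 / 0.57 = -0.60526%.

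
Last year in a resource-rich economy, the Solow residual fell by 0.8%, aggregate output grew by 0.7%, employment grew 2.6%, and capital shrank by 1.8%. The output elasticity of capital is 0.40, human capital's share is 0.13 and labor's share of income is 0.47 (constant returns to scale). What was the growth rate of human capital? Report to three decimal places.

7.677%

Labor's share = 1 − 0.4 − 0.13 = 0.47.
gY = gA + 0.4×(-1.8) + 0.47×2.6 + 0.13×g.
0.13×g = 0.7 + 0.8 − 0.502 = 0.998.
g = 0.998 / 0.13 = 7.67692%.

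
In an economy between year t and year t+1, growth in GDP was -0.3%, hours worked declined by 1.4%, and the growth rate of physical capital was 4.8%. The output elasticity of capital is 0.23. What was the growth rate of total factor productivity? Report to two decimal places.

Labor's share = 1 − 0.23 = 0.77.
Physical capital: 0.23 × 4.8 = 1.104 pp.
Hours worked: 0.77 × (-1.4) = -1.078 pp.
TFP growth = -0.3 − 0.026 = -0.326%.

-0.33%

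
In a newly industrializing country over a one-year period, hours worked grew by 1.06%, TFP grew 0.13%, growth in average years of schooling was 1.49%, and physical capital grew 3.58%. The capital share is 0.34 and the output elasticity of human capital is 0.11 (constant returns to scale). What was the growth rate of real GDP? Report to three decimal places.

Labor's share = 1 − 0.34 − 0.11 = 0.55.
Physical capital: 0.34 × 3.58 = 1.2172 pp.
Average years of schooling: 0.11 × 1.49 = 0.1639 pp.
Hours worked: 0.55 × 1.06 = 0.583 pp.
Output growth = 0.13 + 1.9641 = 2.0941%.

2.094%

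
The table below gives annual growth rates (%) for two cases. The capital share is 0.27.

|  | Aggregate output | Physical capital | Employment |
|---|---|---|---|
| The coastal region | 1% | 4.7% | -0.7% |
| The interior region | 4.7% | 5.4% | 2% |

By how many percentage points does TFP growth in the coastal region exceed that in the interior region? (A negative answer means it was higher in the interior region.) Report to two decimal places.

Labor's share = 1 − 0.27 = 0.73.
The coastal region: TFP = 1 − 1.269 + 0.511 = 0.242%.
The interior region: TFP = 4.7 − 1.458 − 1.46 = 1.782%.
Difference = 0.242 − (1.782) = -1.54 pp.

-1.54 percentage points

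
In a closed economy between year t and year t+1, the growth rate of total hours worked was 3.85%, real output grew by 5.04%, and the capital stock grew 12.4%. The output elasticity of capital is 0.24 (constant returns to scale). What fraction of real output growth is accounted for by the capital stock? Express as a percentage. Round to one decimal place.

The capital stock accounted for 59.0% of growth.

The capital stock contributed 0.24 × 12.4 = 2.976 pp.
Share of growth = 2.976 / 5.04 × 100 = 59.048%.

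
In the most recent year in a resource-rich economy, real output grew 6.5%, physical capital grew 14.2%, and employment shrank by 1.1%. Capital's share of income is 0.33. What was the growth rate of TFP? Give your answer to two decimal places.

Labor's share = 1 − 0.33 = 0.67.
Physical capital: 0.33 × 14.2 = 4.686 pp.
Employment: 0.67 × (-1.1) = -0.737 pp.
TFP growth = 6.5 − 3.949 = 2.551%.

TFP growth was 2.55%.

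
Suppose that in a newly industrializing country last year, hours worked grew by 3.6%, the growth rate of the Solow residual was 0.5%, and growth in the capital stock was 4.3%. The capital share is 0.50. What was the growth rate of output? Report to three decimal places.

Labor's share = 1 − 0.5 = 0.5.
The capital stock: 0.5 × 4.3 = 2.15 pp.
Hours worked: 0.5 × 3.6 = 1.8 pp.
Output growth = 0.5 + 3.95 = 4.45%.

Output growth was 4.450%.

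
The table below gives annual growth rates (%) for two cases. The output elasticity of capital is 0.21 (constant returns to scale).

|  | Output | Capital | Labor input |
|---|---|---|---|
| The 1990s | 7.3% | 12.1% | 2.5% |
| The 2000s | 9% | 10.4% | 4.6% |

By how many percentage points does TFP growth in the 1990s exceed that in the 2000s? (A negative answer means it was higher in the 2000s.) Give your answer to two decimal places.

Labor's share = 1 − 0.21 = 0.79.
The 1990s: TFP = 7.3 − 2.541 − 1.975 = 2.784%.
The 2000s: TFP = 9 − 2.184 − 3.634 = 3.182%.
Difference = 2.784 − (3.182) = -0.398 pp.

-0.40 percentage points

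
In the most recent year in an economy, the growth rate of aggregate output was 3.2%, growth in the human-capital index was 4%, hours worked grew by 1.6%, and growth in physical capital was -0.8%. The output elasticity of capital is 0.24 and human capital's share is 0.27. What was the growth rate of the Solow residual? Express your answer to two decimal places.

1.53%

Labor's share = 1 − 0.24 − 0.27 = 0.49.
Physical capital: 0.24 × (-0.8) = -0.192 pp.
The human-capital index: 0.27 × 4 = 1.08 pp.
Hours worked: 0.49 × 1.6 = 0.784 pp.
TFP growth = 3.2 − 1.672 = 1.528%.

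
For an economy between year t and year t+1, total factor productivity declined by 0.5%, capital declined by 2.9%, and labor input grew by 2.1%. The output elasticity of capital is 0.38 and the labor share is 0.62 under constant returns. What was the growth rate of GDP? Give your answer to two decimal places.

Labor's share = 1 − 0.38 = 0.62.
Capital: 0.38 × (-2.9) = -1.102 pp.
Labor input: 0.62 × 2.1 = 1.302 pp.
Output growth = -0.5 + 0.2 = -0.3%.

-0.30%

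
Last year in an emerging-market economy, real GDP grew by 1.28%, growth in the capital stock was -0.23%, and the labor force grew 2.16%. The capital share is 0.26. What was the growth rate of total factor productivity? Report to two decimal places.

-0.26%

Labor's share = 1 − 0.26 = 0.74.
The capital stock: 0.26 × (-0.23) = -0.0598 pp.
The labor force: 0.74 × 2.16 = 1.5984 pp.
TFP growth = 1.28 − 1.5386 = -0.2586%.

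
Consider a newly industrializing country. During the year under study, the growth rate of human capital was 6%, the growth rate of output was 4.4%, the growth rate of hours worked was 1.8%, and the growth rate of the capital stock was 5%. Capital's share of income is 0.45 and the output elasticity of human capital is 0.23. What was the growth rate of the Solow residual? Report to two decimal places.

0.19%

Labor's share = 1 − 0.45 − 0.23 = 0.32.
The capital stock: 0.45 × 5 = 2.25 pp.
Human capital: 0.23 × 6 = 1.38 pp.
Hours worked: 0.32 × 1.8 = 0.576 pp.
TFP growth = 4.4 − 4.206 = 0.194%.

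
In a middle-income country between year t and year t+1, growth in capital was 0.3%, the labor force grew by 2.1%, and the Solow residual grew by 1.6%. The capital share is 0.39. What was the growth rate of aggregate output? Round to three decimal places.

2.998%

Labor's share = 1 − 0.39 = 0.61.
Capital: 0.39 × 0.3 = 0.117 pp.
The labor force: 0.61 × 2.1 = 1.281 pp.
Output growth = 1.6 + 1.398 = 2.998%.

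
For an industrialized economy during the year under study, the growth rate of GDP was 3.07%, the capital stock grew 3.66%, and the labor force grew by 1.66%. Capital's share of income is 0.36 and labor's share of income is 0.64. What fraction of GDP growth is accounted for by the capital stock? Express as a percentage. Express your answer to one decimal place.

The capital stock contributed 0.36 × 3.66 = 1.3176 pp.
Share of growth = 1.3176 / 3.07 × 100 = 42.919%.

The capital stock accounted for 42.9% of growth.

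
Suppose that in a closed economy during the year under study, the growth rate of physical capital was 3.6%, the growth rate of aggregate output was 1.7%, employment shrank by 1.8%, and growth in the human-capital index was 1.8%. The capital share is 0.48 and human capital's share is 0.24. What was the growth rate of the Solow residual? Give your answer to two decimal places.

0.04%

Labor's share = 1 − 0.48 − 0.24 = 0.28.
Physical capital: 0.48 × 3.6 = 1.728 pp.
The human-capital index: 0.24 × 1.8 = 0.432 pp.
Employment: 0.28 × (-1.8) = -0.504 pp.
TFP growth = 1.7 − 1.656 = 0.044%.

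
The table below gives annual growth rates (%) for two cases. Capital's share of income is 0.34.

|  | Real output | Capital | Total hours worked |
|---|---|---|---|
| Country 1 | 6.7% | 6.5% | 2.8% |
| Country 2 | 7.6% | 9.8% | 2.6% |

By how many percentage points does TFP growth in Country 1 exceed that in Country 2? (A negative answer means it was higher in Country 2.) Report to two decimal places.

Labor's share = 1 − 0.34 = 0.66.
Country 1: TFP = 6.7 − 2.21 − 1.848 = 2.642%.
Country 2: TFP = 7.6 − 3.332 − 1.716 = 2.552%.
Difference = 2.642 − (2.552) = 0.09 pp.

0.09 percentage points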